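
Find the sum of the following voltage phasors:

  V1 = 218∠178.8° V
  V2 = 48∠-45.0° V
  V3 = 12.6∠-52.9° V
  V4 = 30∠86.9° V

Step 1 — Convert each phasor to rectangular form:
  V1 = 218·(cos(178.8°) + j·sin(178.8°)) = -218 + j4.565 V
  V2 = 48·(cos(-45.0°) + j·sin(-45.0°)) = 33.94 - j33.94 V
  V3 = 12.6·(cos(-52.9°) + j·sin(-52.9°)) = 7.6 - j10.05 V
  V4 = 30·(cos(86.9°) + j·sin(86.9°)) = 1.622 + j29.96 V
Step 2 — Sum components: V_total = -174.8 - j9.469 V.
Step 3 — Convert to polar: |V_total| = 175 V, ∠V_total = -176.9°.

V_total = 175∠-176.9° V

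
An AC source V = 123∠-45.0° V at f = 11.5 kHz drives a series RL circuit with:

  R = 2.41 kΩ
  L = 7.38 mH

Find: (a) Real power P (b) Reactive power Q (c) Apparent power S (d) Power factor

Step 1 — Angular frequency: ω = 2π·f = 2π·1.15e+04 = 7.226e+04 rad/s.
Step 2 — Component impedances:
  R: Z = R = 2410 Ω
  L: Z = jωL = j·7.226e+04·0.00738 = 0 + j533.3 Ω
Step 3 — Series combination: Z_total = R + L = 2410 + j533.3 Ω = 2468∠12.5° Ω.
Step 4 — Source phasor: V = 123∠-45.0° V = 86.97 - j86.97 V.
Step 5 — Current: I = V / Z = 0.02679 - j0.04202 A = 0.04983∠-57.5° A.
Step 6 — Complex power: S = V·I* = 5.985 + j1.324 VA.
Step 7 — Real power: P = Re(S) = 5.985 W.
Step 8 — Reactive power: Q = Im(S) = 1.324 VAR.
Step 9 — Apparent power: |S| = 6.129 VA.
Step 10 — Power factor: PF = P/|S| = 0.9764 (lagging).

(a) P = 5.985 W  (b) Q = 1.324 VAR  (c) S = 6.129 VA  (d) PF = 0.9764 (lagging)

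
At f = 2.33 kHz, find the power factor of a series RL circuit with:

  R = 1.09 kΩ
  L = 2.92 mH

Step 1 — Angular frequency: ω = 2π·f = 2π·2330 = 1.464e+04 rad/s.
Step 2 — Component impedances:
  R: Z = R = 1090 Ω
  L: Z = jωL = j·1.464e+04·0.00292 = 0 + j42.75 Ω
Step 3 — Series combination: Z_total = R + L = 1090 + j42.75 Ω = 1091∠2.2° Ω.
Step 4 — Power factor: PF = cos(φ) = Re(Z)/|Z| = 1090/1090.84 = 0.9992.
Step 5 — Type: Im(Z) = 42.75 ⇒ lagging (phase φ = 2.2°).

PF = 0.9992 (lagging, φ = 2.2°)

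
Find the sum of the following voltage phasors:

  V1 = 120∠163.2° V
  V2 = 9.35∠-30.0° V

Step 1 — Convert each phasor to rectangular form:
  V1 = 120·(cos(163.2°) + j·sin(163.2°)) = -114.9 + j34.68 V
  V2 = 9.35·(cos(-30.0°) + j·sin(-30.0°)) = 8.097 - j4.675 V
Step 2 — Sum components: V_total = -106.8 + j30.01 V.
Step 3 — Convert to polar: |V_total| = 110.9 V, ∠V_total = 164.3°.

V_total = 110.9∠164.3° V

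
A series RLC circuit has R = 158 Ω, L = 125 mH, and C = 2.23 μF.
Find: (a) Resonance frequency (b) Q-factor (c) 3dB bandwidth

Step 1 — Resonance condition Im(Z)=0 gives ω₀ = 1/√(LC).
Step 2 — ω₀ = 1/√(0.125·2.23e-06) = 1894 rad/s.
Step 3 — f₀ = ω₀/(2π) = 301.4 Hz.
Step 4 — Series Q: Q = ω₀L/R = 1894·0.125/158 = 1.498.
Step 5 — 3dB bandwidth: Δω = ω₀/Q = 1264 rad/s; BW = Δω/(2π) = 201.2 Hz.

(a) f₀ = 301.4 Hz  (b) Q = 1.498  (c) BW = 201.2 Hz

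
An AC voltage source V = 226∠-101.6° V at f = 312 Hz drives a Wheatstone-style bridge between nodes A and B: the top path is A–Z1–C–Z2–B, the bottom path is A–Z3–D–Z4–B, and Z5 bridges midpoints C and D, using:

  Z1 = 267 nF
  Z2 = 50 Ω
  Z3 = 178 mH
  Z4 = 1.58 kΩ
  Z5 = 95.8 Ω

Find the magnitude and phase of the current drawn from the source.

Step 1 — Angular frequency: ω = 2π·f = 2π·312 = 1960 rad/s.
Step 2 — Component impedances:
  Z1: Z = 1/(jωC) = -j/(ω·C) = 0 - j1911 Ω
  Z2: Z = R = 50 Ω
  Z3: Z = jωL = j·1960·0.178 = 0 + j348.9 Ω
  Z4: Z = R = 1580 Ω
  Z5: Z = R = 95.8 Ω
Step 3 — Bridge requires nodal analysis (the Z5 bridge couples midpoints C and D, so the two paths cannot be reduced to a simple series/parallel combination). Setting node B to ground and injecting 1 A at node A, the 3-node admittance system at A, C, D solves to V_A = Z_AB = 176.8 + j419.5 Ω = 455.2∠67.1° Ω.
Step 4 — Source phasor: V = 226∠-101.6° V = -45.44 - j221.4 V.
Step 5 — Ohm's law: I = V / Z_total = (-45.44 - j221.4) / (176.8 + j419.5) = -0.4869 - j0.09686 A.
Step 6 — Convert to polar: |I| = 0.4965 A, ∠I = -168.7°.

I = 0.4965∠-168.7° A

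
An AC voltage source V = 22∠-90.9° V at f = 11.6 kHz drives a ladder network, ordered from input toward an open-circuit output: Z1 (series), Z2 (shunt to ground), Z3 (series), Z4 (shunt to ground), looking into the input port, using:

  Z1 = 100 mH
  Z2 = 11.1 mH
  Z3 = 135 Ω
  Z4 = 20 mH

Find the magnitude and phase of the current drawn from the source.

Step 1 — Angular frequency: ω = 2π·f = 2π·1.16e+04 = 7.288e+04 rad/s.
Step 2 — Component impedances:
  Z1: Z = jωL = j·7.288e+04·0.1 = 0 + j7288 Ω
  Z2: Z = jωL = j·7.288e+04·0.0111 = 0 + j809 Ω
  Z3: Z = R = 135 Ω
  Z4: Z = jωL = j·7.288e+04·0.02 = 0 + j1458 Ω
Step 3 — Ladder network (open output): work backward from the far end, alternating series and parallel combinations. Z_in = 17.14 + j7810 Ω = 7810∠89.9° Ω.
Step 4 — Source phasor: V = 22∠-90.9° V = -0.3456 - j22 V.
Step 5 — Ohm's law: I = V / Z_total = (-0.3456 - j22) / (17.14 + j7810) = -0.002817 + j3.807e-05 A.
Step 6 — Convert to polar: |I| = 0.002817 A, ∠I = 179.2°.

I = 0.002817∠179.2° A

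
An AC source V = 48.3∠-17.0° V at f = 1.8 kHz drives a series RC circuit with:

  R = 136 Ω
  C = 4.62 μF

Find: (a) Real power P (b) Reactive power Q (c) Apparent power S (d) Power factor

Step 1 — Angular frequency: ω = 2π·f = 2π·1800 = 1.131e+04 rad/s.
Step 2 — Component impedances:
  R: Z = R = 136 Ω
  C: Z = 1/(jωC) = -j/(ω·C) = 0 - j19.14 Ω
Step 3 — Series combination: Z_total = R + C = 136 - j19.14 Ω = 137.3∠-8.0° Ω.
Step 4 — Source phasor: V = 48.3∠-17.0° V = 46.19 - j14.12 V.
Step 5 — Current: I = V / Z = 0.3474 - j0.05495 A = 0.3517∠-9.0° A.
Step 6 — Complex power: S = V·I* = 16.82 - j2.367 VA.
Step 7 — Real power: P = Re(S) = 16.82 W.
Step 8 — Reactive power: Q = Im(S) = -2.367 VAR.
Step 9 — Apparent power: |S| = 16.99 VA.
Step 10 — Power factor: PF = P/|S| = 0.9902 (leading).

(a) P = 16.82 W  (b) Q = -2.367 VAR  (c) S = 16.99 VA  (d) PF = 0.9902 (leading)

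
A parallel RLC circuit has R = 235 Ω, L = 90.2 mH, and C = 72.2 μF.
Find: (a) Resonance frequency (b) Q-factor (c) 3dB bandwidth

Step 1 — Resonance: ω₀ = 1/√(LC) = 1/√(0.0902·7.22e-05) = 391.9 rad/s.
Step 2 — f₀ = ω₀/(2π) = 62.37 Hz.
Step 3 — Parallel Q: Q = R/(ω₀L) = 235/(391.9·0.0902) = 6.649.
Step 4 — Bandwidth: Δω = ω₀/Q = 58.94 rad/s; BW = Δω/(2π) = 9.38 Hz.

(a) f₀ = 62.37 Hz  (b) Q = 6.649  (c) BW = 9.38 Hz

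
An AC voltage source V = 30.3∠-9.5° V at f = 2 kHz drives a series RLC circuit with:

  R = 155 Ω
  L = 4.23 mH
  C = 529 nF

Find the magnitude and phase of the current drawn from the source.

Step 1 — Angular frequency: ω = 2π·f = 2π·2000 = 1.257e+04 rad/s.
Step 2 — Component impedances:
  R: Z = R = 155 Ω
  L: Z = jωL = j·1.257e+04·0.00423 = 0 + j53.16 Ω
  C: Z = 1/(jωC) = -j/(ω·C) = 0 - j150.4 Ω
Step 3 — Series combination: Z_total = R + L + C = 155 - j97.27 Ω = 183∠-32.1° Ω.
Step 4 — Source phasor: V = 30.3∠-9.5° V = 29.88 - j5.001 V.
Step 5 — Ohm's law: I = V / Z_total = (29.88 - j5.001) / (155 - j97.27) = 0.1529 + j0.06366 A.
Step 6 — Convert to polar: |I| = 0.1656 A, ∠I = 22.6°.

I = 0.1656∠22.6° A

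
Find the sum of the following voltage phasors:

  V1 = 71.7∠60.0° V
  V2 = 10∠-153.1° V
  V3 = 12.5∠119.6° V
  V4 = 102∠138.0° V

Step 1 — Convert each phasor to rectangular form:
  V1 = 71.7·(cos(60.0°) + j·sin(60.0°)) = 35.85 + j62.09 V
  V2 = 10·(cos(-153.1°) + j·sin(-153.1°)) = -8.918 - j4.524 V
  V3 = 12.5·(cos(119.6°) + j·sin(119.6°)) = -6.174 + j10.87 V
  V4 = 102·(cos(138.0°) + j·sin(138.0°)) = -75.8 + j68.25 V
Step 2 — Sum components: V_total = -55.04 + j136.7 V.
Step 3 — Convert to polar: |V_total| = 147.4 V, ∠V_total = 111.9°.

V_total = 147.4∠111.9° V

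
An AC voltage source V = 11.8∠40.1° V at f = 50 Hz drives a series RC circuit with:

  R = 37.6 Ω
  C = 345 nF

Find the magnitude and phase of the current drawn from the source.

Step 1 — Angular frequency: ω = 2π·f = 2π·50 = 314.2 rad/s.
Step 2 — Component impedances:
  R: Z = R = 37.6 Ω
  C: Z = 1/(jωC) = -j/(ω·C) = 0 - j9226 Ω
Step 3 — Series combination: Z_total = R + C = 37.6 - j9226 Ω = 9226∠-89.8° Ω.
Step 4 — Source phasor: V = 11.8∠40.1° V = 9.026 + j7.601 V.
Step 5 — Ohm's law: I = V / Z_total = (9.026 + j7.601) / (37.6 - j9226) = -0.0008198 + j0.0009816 A.
Step 6 — Convert to polar: |I| = 0.001279 A, ∠I = 129.9°.

I = 0.001279∠129.9° A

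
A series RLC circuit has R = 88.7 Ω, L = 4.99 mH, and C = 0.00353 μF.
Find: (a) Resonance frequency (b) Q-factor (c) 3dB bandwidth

Step 1 — Resonance condition Im(Z)=0 gives ω₀ = 1/√(LC).
Step 2 — ω₀ = 1/√(0.00499·3.53e-09) = 2.383e+05 rad/s.
Step 3 — f₀ = ω₀/(2π) = 3.792e+04 Hz.
Step 4 — Series Q: Q = ω₀L/R = 2.383e+05·0.00499/88.7 = 13.4.
Step 5 — 3dB bandwidth: Δω = ω₀/Q = 1.778e+04 rad/s; BW = Δω/(2π) = 2829 Hz.

(a) f₀ = 3.792e+04 Hz  (b) Q = 13.4  (c) BW = 2829 Hz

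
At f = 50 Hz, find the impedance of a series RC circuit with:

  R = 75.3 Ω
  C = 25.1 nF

Step 1 — Angular frequency: ω = 2π·f = 2π·50 = 314.2 rad/s.
Step 2 — Component impedances:
  R: Z = R = 75.3 Ω
  C: Z = 1/(jωC) = -j/(ω·C) = 0 - j1.268e+05 Ω
Step 3 — Series combination: Z_total = R + C = 75.3 - j1.268e+05 Ω = 1.268e+05∠-90.0° Ω.

Z = 75.3 - j1.268e+05 Ω = 1.268e+05∠-90.0° Ω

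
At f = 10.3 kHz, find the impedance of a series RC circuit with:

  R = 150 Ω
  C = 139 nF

Step 1 — Angular frequency: ω = 2π·f = 2π·1.03e+04 = 6.472e+04 rad/s.
Step 2 — Component impedances:
  R: Z = R = 150 Ω
  C: Z = 1/(jωC) = -j/(ω·C) = 0 - j111.2 Ω
Step 3 — Series combination: Z_total = R + C = 150 - j111.2 Ω = 186.7∠-36.5° Ω.

Z = 150 - j111.2 Ω = 186.7∠-36.5° Ω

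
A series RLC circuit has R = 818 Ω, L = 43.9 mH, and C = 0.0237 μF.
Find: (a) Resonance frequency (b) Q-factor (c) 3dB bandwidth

Step 1 — Resonance condition Im(Z)=0 gives ω₀ = 1/√(LC).
Step 2 — ω₀ = 1/√(0.0439·2.37e-08) = 3.1e+04 rad/s.
Step 3 — f₀ = ω₀/(2π) = 4934 Hz.
Step 4 — Series Q: Q = ω₀L/R = 3.1e+04·0.0439/818 = 1.664.
Step 5 — 3dB bandwidth: Δω = ω₀/Q = 1.863e+04 rad/s; BW = Δω/(2π) = 2966 Hz.

(a) f₀ = 4934 Hz  (b) Q = 1.664  (c) BW = 2966 Hz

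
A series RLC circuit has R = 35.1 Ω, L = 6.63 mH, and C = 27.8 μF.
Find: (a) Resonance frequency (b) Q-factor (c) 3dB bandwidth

Step 1 — Resonance: ω₀ = 1/√(LC) = 1/√(0.00663·2.78e-05) = 2329 rad/s.
Step 2 — f₀ = ω₀/(2π) = 370.7 Hz.
Step 3 — Series Q: Q = ω₀L/R = 2329·0.00663/35.1 = 0.44.
Step 4 — Bandwidth: Δω = ω₀/Q = 5294 rad/s; BW = Δω/(2π) = 842.6 Hz.

(a) f₀ = 370.7 Hz  (b) Q = 0.44  (c) BW = 842.6 Hz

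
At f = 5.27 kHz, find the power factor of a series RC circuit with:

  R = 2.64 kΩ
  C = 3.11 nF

Step 1 — Angular frequency: ω = 2π·f = 2π·5270 = 3.311e+04 rad/s.
Step 2 — Component impedances:
  R: Z = R = 2640 Ω
  C: Z = 1/(jωC) = -j/(ω·C) = 0 - j9711 Ω
Step 3 — Series combination: Z_total = R + C = 2640 - j9711 Ω = 1.006e+04∠-74.8° Ω.
Step 4 — Power factor: PF = cos(φ) = Re(Z)/|Z| = 2640/10063 = 0.2623.
Step 5 — Type: Im(Z) = -9711 ⇒ leading (phase φ = -74.8°).

PF = 0.2623 (leading, φ = -74.8°)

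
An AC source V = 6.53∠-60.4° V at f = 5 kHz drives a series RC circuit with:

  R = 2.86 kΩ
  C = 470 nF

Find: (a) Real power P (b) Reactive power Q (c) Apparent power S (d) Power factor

Step 1 — Angular frequency: ω = 2π·f = 2π·5000 = 3.142e+04 rad/s.
Step 2 — Component impedances:
  R: Z = R = 2860 Ω
  C: Z = 1/(jωC) = -j/(ω·C) = 0 - j67.73 Ω
Step 3 — Series combination: Z_total = R + C = 2860 - j67.73 Ω = 2861∠-1.4° Ω.
Step 4 — Source phasor: V = 6.53∠-60.4° V = 3.225 - j5.678 V.
Step 5 — Current: I = V / Z = 0.001174 - j0.001957 A = 0.002283∠-59.0° A.
Step 6 — Complex power: S = V·I* = 0.0149 - j0.0003529 VA.
Step 7 — Real power: P = Re(S) = 0.0149 W.
Step 8 — Reactive power: Q = Im(S) = -0.0003529 VAR.
Step 9 — Apparent power: |S| = 0.01491 VA.
Step 10 — Power factor: PF = P/|S| = 0.9997 (leading).

(a) P = 0.0149 W  (b) Q = -0.0003529 VAR  (c) S = 0.01491 VA  (d) PF = 0.9997 (leading)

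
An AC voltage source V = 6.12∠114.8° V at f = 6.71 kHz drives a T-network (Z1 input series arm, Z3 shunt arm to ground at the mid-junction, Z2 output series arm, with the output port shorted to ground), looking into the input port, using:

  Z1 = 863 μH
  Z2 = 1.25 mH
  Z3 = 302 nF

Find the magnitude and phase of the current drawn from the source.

Step 1 — Angular frequency: ω = 2π·f = 2π·6710 = 4.216e+04 rad/s.
Step 2 — Component impedances:
  Z1: Z = jωL = j·4.216e+04·0.000863 = 0 + j36.38 Ω
  Z2: Z = jωL = j·4.216e+04·0.00125 = 0 + j52.7 Ω
  Z3: Z = 1/(jωC) = -j/(ω·C) = 0 - j78.54 Ω
Step 3 — With the output port shorted to ground, the output series arm Z2 runs from the junction to ground; the shunt arm Z3 also runs from the junction to ground. They appear in parallel: Z3 || Z2 = 0 + j160.2 Ω.
Step 4 — Series with input arm Z1: Z_in = Z1 + (Z3 || Z2) = 0 + j196.6 Ω = 196.6∠90.0° Ω.
Step 5 — Source phasor: V = 6.12∠114.8° V = -2.567 + j5.556 V.
Step 6 — Ohm's law: I = V / Z_total = (-2.567 + j5.556) / (0 + j196.6) = 0.02826 + j0.01306 A.
Step 7 — Convert to polar: |I| = 0.03113 A, ∠I = 24.8°.

I = 0.03113∠24.8° A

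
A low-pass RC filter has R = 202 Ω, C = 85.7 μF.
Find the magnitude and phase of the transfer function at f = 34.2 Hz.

Step 1 — Angular frequency: ω = 2π·34.2 = 214.9 rad/s.
Step 2 — Transfer function: H(jω) = 1/(1 + jωRC).
Step 3 — Denominator: 1 + jωRC = 1 + j·214.9·202·8.57e-05 = 1 + j3.72.
Step 4 — H = 0.06739 - j0.2507.
Step 5 — Magnitude: |H| = 0.2596 (-11.7 dB); phase: φ = -75.0°.

|H| = 0.2596 (-11.7 dB), φ = -75.0°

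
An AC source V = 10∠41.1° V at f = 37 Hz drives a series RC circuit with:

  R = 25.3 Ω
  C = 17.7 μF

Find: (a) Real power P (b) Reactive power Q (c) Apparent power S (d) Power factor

Step 1 — Angular frequency: ω = 2π·f = 2π·37 = 232.5 rad/s.
Step 2 — Component impedances:
  R: Z = R = 25.3 Ω
  C: Z = 1/(jωC) = -j/(ω·C) = 0 - j243 Ω
Step 3 — Series combination: Z_total = R + C = 25.3 - j243 Ω = 244.3∠-84.1° Ω.
Step 4 — Source phasor: V = 10∠41.1° V = 7.536 + j6.574 V.
Step 5 — Current: I = V / Z = -0.02357 + j0.03346 A = 0.04093∠125.2° A.
Step 6 — Complex power: S = V·I* = 0.04238 - j0.4071 VA.
Step 7 — Real power: P = Re(S) = 0.04238 W.
Step 8 — Reactive power: Q = Im(S) = -0.4071 VAR.
Step 9 — Apparent power: |S| = 0.4093 VA.
Step 10 — Power factor: PF = P/|S| = 0.1035 (leading).

(a) P = 0.04238 W  (b) Q = -0.4071 VAR  (c) S = 0.4093 VA  (d) PF = 0.1035 (leading)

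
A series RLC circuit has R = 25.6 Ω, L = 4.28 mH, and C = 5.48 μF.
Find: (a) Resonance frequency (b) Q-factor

Step 1 — Resonance condition Im(Z)=0 gives ω₀ = 1/√(LC).
Step 2 — ω₀ = 1/√(0.00428·5.48e-06) = 6530 rad/s.
Step 3 — f₀ = ω₀/(2π) = 1039 Hz.
Step 4 — Series Q: Q = ω₀L/R = 6530·0.00428/25.6 = 1.092.

(a) f₀ = 1039 Hz  (b) Q = 1.092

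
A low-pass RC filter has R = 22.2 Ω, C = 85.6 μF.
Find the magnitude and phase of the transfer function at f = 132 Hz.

Step 1 — Angular frequency: ω = 2π·132 = 829.4 rad/s.
Step 2 — Transfer function: H(jω) = 1/(1 + jωRC).
Step 3 — Denominator: 1 + jωRC = 1 + j·829.4·22.2·8.56e-05 = 1 + j1.576.
Step 4 — H = 0.287 - j0.4524.
Step 5 — Magnitude: |H| = 0.5357 (-5.4 dB); phase: φ = -57.6°.

|H| = 0.5357 (-5.4 dB), φ = -57.6°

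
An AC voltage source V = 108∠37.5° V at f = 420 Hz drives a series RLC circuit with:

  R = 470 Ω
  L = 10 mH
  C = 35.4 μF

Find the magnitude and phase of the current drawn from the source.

Step 1 — Angular frequency: ω = 2π·f = 2π·420 = 2639 rad/s.
Step 2 — Component impedances:
  R: Z = R = 470 Ω
  L: Z = jωL = j·2639·0.01 = 0 + j26.39 Ω
  C: Z = 1/(jωC) = -j/(ω·C) = 0 - j10.7 Ω
Step 3 — Series combination: Z_total = R + L + C = 470 + j15.68 Ω = 470.3∠1.9° Ω.
Step 4 — Source phasor: V = 108∠37.5° V = 85.68 + j65.75 V.
Step 5 — Ohm's law: I = V / Z_total = (85.68 + j65.75) / (470 + j15.68) = 0.1868 + j0.1337 A.
Step 6 — Convert to polar: |I| = 0.2297 A, ∠I = 35.6°.

I = 0.2297∠35.6° A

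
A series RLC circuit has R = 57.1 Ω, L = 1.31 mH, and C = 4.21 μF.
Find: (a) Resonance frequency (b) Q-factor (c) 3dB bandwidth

Step 1 — Resonance condition Im(Z)=0 gives ω₀ = 1/√(LC).
Step 2 — ω₀ = 1/√(0.00131·4.21e-06) = 1.347e+04 rad/s.
Step 3 — f₀ = ω₀/(2π) = 2143 Hz.
Step 4 — Series Q: Q = ω₀L/R = 1.347e+04·0.00131/57.1 = 0.3089.
Step 5 — 3dB bandwidth: Δω = ω₀/Q = 4.359e+04 rad/s; BW = Δω/(2π) = 6937 Hz.

(a) f₀ = 2143 Hz  (b) Q = 0.3089  (c) BW = 6937 Hz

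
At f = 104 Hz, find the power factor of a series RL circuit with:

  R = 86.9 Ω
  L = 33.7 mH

Step 1 — Angular frequency: ω = 2π·f = 2π·104 = 653.5 rad/s.
Step 2 — Component impedances:
  R: Z = R = 86.9 Ω
  L: Z = jωL = j·653.5·0.0337 = 0 + j22.02 Ω
Step 3 — Series combination: Z_total = R + L = 86.9 + j22.02 Ω = 89.65∠14.2° Ω.
Step 4 — Power factor: PF = cos(φ) = Re(Z)/|Z| = 86.9/89.647 = 0.9694.
Step 5 — Type: Im(Z) = 22.02 ⇒ lagging (phase φ = 14.2°).

PF = 0.9694 (lagging, φ = 14.2°)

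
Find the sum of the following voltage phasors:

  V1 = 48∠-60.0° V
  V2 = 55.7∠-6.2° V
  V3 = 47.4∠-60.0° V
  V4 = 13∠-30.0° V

Step 1 — Convert each phasor to rectangular form:
  V1 = 48·(cos(-60.0°) + j·sin(-60.0°)) = 24 - j41.57 V
  V2 = 55.7·(cos(-6.2°) + j·sin(-6.2°)) = 55.37 - j6.016 V
  V3 = 47.4·(cos(-60.0°) + j·sin(-60.0°)) = 23.7 - j41.05 V
  V4 = 13·(cos(-30.0°) + j·sin(-30.0°)) = 11.26 - j6.5 V
Step 2 — Sum components: V_total = 114.3 - j95.13 V.
Step 3 — Convert to polar: |V_total| = 148.7 V, ∠V_total = -39.8°.

V_total = 148.7∠-39.8° V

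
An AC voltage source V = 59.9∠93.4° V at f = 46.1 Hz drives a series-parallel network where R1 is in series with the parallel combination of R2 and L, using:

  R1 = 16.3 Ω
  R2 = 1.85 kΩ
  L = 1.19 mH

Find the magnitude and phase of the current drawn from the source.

Step 1 — Angular frequency: ω = 2π·f = 2π·46.1 = 289.7 rad/s.
Step 2 — Component impedances:
  R1: Z = R = 16.3 Ω
  R2: Z = R = 1850 Ω
  L: Z = jωL = j·289.7·0.00119 = 0 + j0.3447 Ω
Step 3 — Parallel branch: R2 || L = 1/(1/R2 + 1/L) = 6.422e-05 + j0.3447 Ω.
Step 4 — Series with R1: Z_total = R1 + (R2 || L) = 16.3 + j0.3447 Ω = 16.3∠1.2° Ω.
Step 5 — Source phasor: V = 59.9∠93.4° V = -3.552 + j59.79 V.
Step 6 — Ohm's law: I = V / Z_total = (-3.552 + j59.79) / (16.3 + j0.3447) = -0.1403 + j3.671 A.
Step 7 — Convert to polar: |I| = 3.674 A, ∠I = 92.2°.

I = 3.674∠92.2° A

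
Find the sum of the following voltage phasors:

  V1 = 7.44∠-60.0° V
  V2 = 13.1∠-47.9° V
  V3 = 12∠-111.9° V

Step 1 — Convert each phasor to rectangular form:
  V1 = 7.44·(cos(-60.0°) + j·sin(-60.0°)) = 3.72 - j6.443 V
  V2 = 13.1·(cos(-47.9°) + j·sin(-47.9°)) = 8.783 - j9.72 V
  V3 = 12·(cos(-111.9°) + j·sin(-111.9°)) = -4.476 - j11.13 V
Step 2 — Sum components: V_total = 8.027 - j27.3 V.
Step 3 — Convert to polar: |V_total| = 28.45 V, ∠V_total = -73.6°.

V_total = 28.45∠-73.6° V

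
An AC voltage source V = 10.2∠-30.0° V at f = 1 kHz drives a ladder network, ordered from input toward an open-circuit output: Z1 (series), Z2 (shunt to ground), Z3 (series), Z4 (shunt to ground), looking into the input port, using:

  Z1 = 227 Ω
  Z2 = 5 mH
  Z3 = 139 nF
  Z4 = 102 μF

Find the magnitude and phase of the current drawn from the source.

Step 1 — Angular frequency: ω = 2π·f = 2π·1000 = 6283 rad/s.
Step 2 — Component impedances:
  Z1: Z = R = 227 Ω
  Z2: Z = jωL = j·6283·0.005 = 0 + j31.42 Ω
  Z3: Z = 1/(jωC) = -j/(ω·C) = 0 - j1145 Ω
  Z4: Z = 1/(jωC) = -j/(ω·C) = 0 - j1.56 Ω
Step 3 — Ladder network (open output): work backward from the far end, alternating series and parallel combinations. Z_in = 227 + j32.3 Ω = 229.3∠8.1° Ω.
Step 4 — Source phasor: V = 10.2∠-30.0° V = 8.833 - j5.1 V.
Step 5 — Ohm's law: I = V / Z_total = (8.833 - j5.1) / (227 + j32.3) = 0.03501 - j0.02745 A.
Step 6 — Convert to polar: |I| = 0.04449 A, ∠I = -38.1°.

I = 0.04449∠-38.1° A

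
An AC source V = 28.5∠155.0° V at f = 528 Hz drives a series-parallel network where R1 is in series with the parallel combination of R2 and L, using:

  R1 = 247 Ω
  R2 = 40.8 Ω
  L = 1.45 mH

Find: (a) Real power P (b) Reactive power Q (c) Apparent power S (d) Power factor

Step 1 — Angular frequency: ω = 2π·f = 2π·528 = 3318 rad/s.
Step 2 — Component impedances:
  R1: Z = R = 247 Ω
  R2: Z = R = 40.8 Ω
  L: Z = jωL = j·3318·0.00145 = 0 + j4.81 Ω
Step 3 — Parallel branch: R2 || L = 1/(1/R2 + 1/L) = 0.5594 + j4.744 Ω.
Step 4 — Series with R1: Z_total = R1 + (R2 || L) = 247.6 + j4.744 Ω = 247.6∠1.1° Ω.
Step 5 — Source phasor: V = 28.5∠155.0° V = -25.83 + j12.04 V.
Step 6 — Current: I = V / Z = -0.1034 + j0.05063 A = 0.1151∠153.9° A.
Step 7 — Complex power: S = V·I* = 3.28 + j0.06286 VA.
Step 8 — Real power: P = Re(S) = 3.28 W.
Step 9 — Reactive power: Q = Im(S) = 0.06286 VAR.
Step 10 — Apparent power: |S| = 3.28 VA.
Step 11 — Power factor: PF = P/|S| = 0.9998 (lagging).

(a) P = 3.28 W  (b) Q = 0.06286 VAR  (c) S = 3.28 VA  (d) PF = 0.9998 (lagging)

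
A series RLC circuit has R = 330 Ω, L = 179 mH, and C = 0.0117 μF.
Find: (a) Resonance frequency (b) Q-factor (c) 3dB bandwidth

Step 1 — Resonance condition Im(Z)=0 gives ω₀ = 1/√(LC).
Step 2 — ω₀ = 1/√(0.179·1.17e-08) = 2.185e+04 rad/s.
Step 3 — f₀ = ω₀/(2π) = 3478 Hz.
Step 4 — Series Q: Q = ω₀L/R = 2.185e+04·0.179/330 = 11.85.
Step 5 — 3dB bandwidth: Δω = ω₀/Q = 1844 rad/s; BW = Δω/(2π) = 293.4 Hz.

(a) f₀ = 3478 Hz  (b) Q = 11.85  (c) BW = 293.4 Hz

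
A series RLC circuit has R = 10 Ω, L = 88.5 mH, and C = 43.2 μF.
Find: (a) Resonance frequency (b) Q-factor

Step 1 — Resonance condition Im(Z)=0 gives ω₀ = 1/√(LC).
Step 2 — ω₀ = 1/√(0.0885·4.32e-05) = 511.4 rad/s.
Step 3 — f₀ = ω₀/(2π) = 81.4 Hz.
Step 4 — Series Q: Q = ω₀L/R = 511.4·0.0885/10 = 4.526.

(a) f₀ = 81.4 Hz  (b) Q = 4.526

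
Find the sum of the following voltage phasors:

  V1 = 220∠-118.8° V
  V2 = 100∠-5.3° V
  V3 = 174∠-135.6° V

Step 1 — Convert each phasor to rectangular form:
  V1 = 220·(cos(-118.8°) + j·sin(-118.8°)) = -106 - j192.8 V
  V2 = 100·(cos(-5.3°) + j·sin(-5.3°)) = 99.57 - j9.237 V
  V3 = 174·(cos(-135.6°) + j·sin(-135.6°)) = -124.3 - j121.7 V
Step 2 — Sum components: V_total = -130.7 - j323.8 V.
Step 3 — Convert to polar: |V_total| = 349.2 V, ∠V_total = -112.0°.

V_total = 349.2∠-112.0° V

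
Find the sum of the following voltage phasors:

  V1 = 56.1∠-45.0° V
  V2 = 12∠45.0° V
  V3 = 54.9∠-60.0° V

Step 1 — Convert each phasor to rectangular form:
  V1 = 56.1·(cos(-45.0°) + j·sin(-45.0°)) = 39.67 - j39.67 V
  V2 = 12·(cos(45.0°) + j·sin(45.0°)) = 8.485 + j8.485 V
  V3 = 54.9·(cos(-60.0°) + j·sin(-60.0°)) = 27.45 - j47.54 V
Step 2 — Sum components: V_total = 75.6 - j78.73 V.
Step 3 — Convert to polar: |V_total| = 109.2 V, ∠V_total = -46.2°.

V_total = 109.2∠-46.2° V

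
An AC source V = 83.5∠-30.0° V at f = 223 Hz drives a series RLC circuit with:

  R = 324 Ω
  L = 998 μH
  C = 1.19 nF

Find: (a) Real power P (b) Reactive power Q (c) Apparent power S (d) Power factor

Step 1 — Angular frequency: ω = 2π·f = 2π·223 = 1401 rad/s.
Step 2 — Component impedances:
  R: Z = R = 324 Ω
  L: Z = jωL = j·1401·0.000998 = 0 + j1.398 Ω
  C: Z = 1/(jωC) = -j/(ω·C) = 0 - j5.997e+05 Ω
Step 3 — Series combination: Z_total = R + L + C = 324 - j5.997e+05 Ω = 5.997e+05∠-90.0° Ω.
Step 4 — Source phasor: V = 83.5∠-30.0° V = 72.31 - j41.75 V.
Step 5 — Current: I = V / Z = 6.968e-05 + j0.0001205 A = 0.0001392∠60.0° A.
Step 6 — Complex power: S = V·I* = 6.28e-06 - j0.01163 VA.
Step 7 — Real power: P = Re(S) = 6.28e-06 W.
Step 8 — Reactive power: Q = Im(S) = -0.01163 VAR.
Step 9 — Apparent power: |S| = 0.01163 VA.
Step 10 — Power factor: PF = P/|S| = 0.0005402 (leading).

(a) P = 6.28e-06 W  (b) Q = -0.01163 VAR  (c) S = 0.01163 VA  (d) PF = 0.0005402 (leading)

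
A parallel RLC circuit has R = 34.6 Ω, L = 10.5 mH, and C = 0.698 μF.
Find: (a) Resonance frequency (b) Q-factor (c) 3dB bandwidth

Step 1 — Resonance: ω₀ = 1/√(LC) = 1/√(0.0105·6.98e-07) = 1.168e+04 rad/s.
Step 2 — f₀ = ω₀/(2π) = 1859 Hz.
Step 3 — Parallel Q: Q = R/(ω₀L) = 34.6/(1.168e+04·0.0105) = 0.2821.
Step 4 — Bandwidth: Δω = ω₀/Q = 4.141e+04 rad/s; BW = Δω/(2π) = 6590 Hz.

(a) f₀ = 1859 Hz  (b) Q = 0.2821  (c) BW = 6590 Hz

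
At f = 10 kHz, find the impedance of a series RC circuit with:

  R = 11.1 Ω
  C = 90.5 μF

Step 1 — Angular frequency: ω = 2π·f = 2π·1e+04 = 6.283e+04 rad/s.
Step 2 — Component impedances:
  R: Z = R = 11.1 Ω
  C: Z = 1/(jωC) = -j/(ω·C) = 0 - j0.1759 Ω
Step 3 — Series combination: Z_total = R + C = 11.1 - j0.1759 Ω = 11.1∠-0.9° Ω.

Z = 11.1 - j0.1759 Ω = 11.1∠-0.9° Ω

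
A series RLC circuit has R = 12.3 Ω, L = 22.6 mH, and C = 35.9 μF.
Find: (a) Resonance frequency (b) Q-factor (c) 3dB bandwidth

Step 1 — Resonance: ω₀ = 1/√(LC) = 1/√(0.0226·3.59e-05) = 1110 rad/s.
Step 2 — f₀ = ω₀/(2π) = 176.7 Hz.
Step 3 — Series Q: Q = ω₀L/R = 1110·0.0226/12.3 = 2.04.
Step 4 — Bandwidth: Δω = ω₀/Q = 544.2 rad/s; BW = Δω/(2π) = 86.62 Hz.

(a) f₀ = 176.7 Hz  (b) Q = 2.04  (c) BW = 86.62 Hz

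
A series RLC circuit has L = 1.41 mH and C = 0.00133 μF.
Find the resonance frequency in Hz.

Step 1 — Resonance condition Im(Z)=0 gives ω₀ = 1/√(LC).
Step 2 — ω₀ = 1/√(0.00141·1.33e-09) = 7.302e+05 rad/s.
Step 3 — f₀ = ω₀/(2π) = 1.162e+05 Hz.

f₀ = 1.162e+05 Hz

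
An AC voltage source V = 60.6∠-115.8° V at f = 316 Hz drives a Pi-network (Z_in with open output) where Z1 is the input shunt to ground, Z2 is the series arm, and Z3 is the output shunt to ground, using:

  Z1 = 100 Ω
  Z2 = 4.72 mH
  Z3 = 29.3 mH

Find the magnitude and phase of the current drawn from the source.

Step 1 — Angular frequency: ω = 2π·f = 2π·316 = 1985 rad/s.
Step 2 — Component impedances:
  Z1: Z = R = 100 Ω
  Z2: Z = jωL = j·1985·0.00472 = 0 + j9.371 Ω
  Z3: Z = jωL = j·1985·0.0293 = 0 + j58.17 Ω
Step 3 — With open output, the series arm Z2 and the output shunt Z3 appear in series to ground: Z2 + Z3 = 0 + j67.55 Ω.
Step 4 — Parallel with input shunt Z1: Z_in = Z1 || (Z2 + Z3) = 31.33 + j46.38 Ω = 55.97∠56.0° Ω.
Step 5 — Source phasor: V = 60.6∠-115.8° V = -26.38 - j54.56 V.
Step 6 — Ohm's law: I = V / Z_total = (-26.38 - j54.56) / (31.33 + j46.38) = -1.071 - j0.1551 A.
Step 7 — Convert to polar: |I| = 1.083 A, ∠I = -171.8°.

I = 1.083∠-171.8° A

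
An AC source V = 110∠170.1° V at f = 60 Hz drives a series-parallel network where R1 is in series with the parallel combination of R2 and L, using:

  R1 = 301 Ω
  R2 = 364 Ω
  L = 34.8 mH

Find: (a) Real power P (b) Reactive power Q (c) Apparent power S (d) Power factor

Step 1 — Angular frequency: ω = 2π·f = 2π·60 = 377 rad/s.
Step 2 — Component impedances:
  R1: Z = R = 301 Ω
  R2: Z = R = 364 Ω
  L: Z = jωL = j·377·0.0348 = 0 + j13.12 Ω
Step 3 — Parallel branch: R2 || L = 1/(1/R2 + 1/L) = 0.4722 + j13.1 Ω.
Step 4 — Series with R1: Z_total = R1 + (R2 || L) = 301.5 + j13.1 Ω = 301.8∠2.5° Ω.
Step 5 — Source phasor: V = 110∠170.1° V = -108.4 + j18.91 V.
Step 6 — Current: I = V / Z = -0.356 + j0.07821 A = 0.3645∠167.6° A.
Step 7 — Complex power: S = V·I* = 40.06 + j1.741 VA.
Step 8 — Real power: P = Re(S) = 40.06 W.
Step 9 — Reactive power: Q = Im(S) = 1.741 VAR.
Step 10 — Apparent power: |S| = 40.1 VA.
Step 11 — Power factor: PF = P/|S| = 0.9991 (lagging).

(a) P = 40.06 W  (b) Q = 1.741 VAR  (c) S = 40.1 VA  (d) PF = 0.9991 (lagging)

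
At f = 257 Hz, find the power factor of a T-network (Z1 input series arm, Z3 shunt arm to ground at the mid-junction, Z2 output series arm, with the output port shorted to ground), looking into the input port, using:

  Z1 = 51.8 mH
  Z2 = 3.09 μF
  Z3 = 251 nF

Step 1 — Angular frequency: ω = 2π·f = 2π·257 = 1615 rad/s.
Step 2 — Component impedances:
  Z1: Z = jωL = j·1615·0.0518 = 0 + j83.65 Ω
  Z2: Z = 1/(jωC) = -j/(ω·C) = 0 - j200.4 Ω
  Z3: Z = 1/(jωC) = -j/(ω·C) = 0 - j2467 Ω
Step 3 — With the output port shorted to ground, the output series arm Z2 runs from the junction to ground; the shunt arm Z3 also runs from the junction to ground. They appear in parallel: Z3 || Z2 = 0 - j185.4 Ω.
Step 4 — Series with input arm Z1: Z_in = Z1 + (Z3 || Z2) = 0 - j101.7 Ω = 101.7∠-90.0° Ω.
Step 5 — Power factor: PF = cos(φ) = Re(Z)/|Z| = 0/101.7 = 0.
Step 6 — Type: Im(Z) = -101.7 ⇒ leading (phase φ = -90.0°).

PF = 0 (leading, φ = -90.0°)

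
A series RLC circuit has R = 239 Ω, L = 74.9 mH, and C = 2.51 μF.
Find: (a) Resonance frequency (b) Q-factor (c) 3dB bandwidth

Step 1 — Resonance condition Im(Z)=0 gives ω₀ = 1/√(LC).
Step 2 — ω₀ = 1/√(0.0749·2.51e-06) = 2306 rad/s.
Step 3 — f₀ = ω₀/(2π) = 367.1 Hz.
Step 4 — Series Q: Q = ω₀L/R = 2306·0.0749/239 = 0.7228.
Step 5 — 3dB bandwidth: Δω = ω₀/Q = 3191 rad/s; BW = Δω/(2π) = 507.9 Hz.

(a) f₀ = 367.1 Hz  (b) Q = 0.7228  (c) BW = 507.9 Hz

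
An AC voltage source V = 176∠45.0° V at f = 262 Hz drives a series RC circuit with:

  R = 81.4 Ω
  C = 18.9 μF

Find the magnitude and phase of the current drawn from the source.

Step 1 — Angular frequency: ω = 2π·f = 2π·262 = 1646 rad/s.
Step 2 — Component impedances:
  R: Z = R = 81.4 Ω
  C: Z = 1/(jωC) = -j/(ω·C) = 0 - j32.14 Ω
Step 3 — Series combination: Z_total = R + C = 81.4 - j32.14 Ω = 87.52∠-21.5° Ω.
Step 4 — Source phasor: V = 176∠45.0° V = 124.5 + j124.5 V.
Step 5 — Ohm's law: I = V / Z_total = (124.5 + j124.5) / (81.4 - j32.14) = 0.8004 + j1.845 A.
Step 6 — Convert to polar: |I| = 2.011 A, ∠I = 66.5°.

I = 2.011∠66.5° A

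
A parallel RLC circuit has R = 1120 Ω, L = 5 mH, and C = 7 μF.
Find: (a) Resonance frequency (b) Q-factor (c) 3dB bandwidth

Step 1 — Resonance: ω₀ = 1/√(LC) = 1/√(0.005·7e-06) = 5345 rad/s.
Step 2 — f₀ = ω₀/(2π) = 850.7 Hz.
Step 3 — Parallel Q: Q = R/(ω₀L) = 1120/(5345·0.005) = 41.91.
Step 4 — Bandwidth: Δω = ω₀/Q = 127.6 rad/s; BW = Δω/(2π) = 20.3 Hz.

(a) f₀ = 850.7 Hz  (b) Q = 41.91  (c) BW = 20.3 Hz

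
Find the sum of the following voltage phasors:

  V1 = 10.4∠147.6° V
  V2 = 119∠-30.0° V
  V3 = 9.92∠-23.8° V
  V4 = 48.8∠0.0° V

Step 1 — Convert each phasor to rectangular form:
  V1 = 10.4·(cos(147.6°) + j·sin(147.6°)) = -8.781 + j5.573 V
  V2 = 119·(cos(-30.0°) + j·sin(-30.0°)) = 103.1 - j59.5 V
  V3 = 9.92·(cos(-23.8°) + j·sin(-23.8°)) = 9.076 - j4.003 V
  V4 = 48.8·(cos(0.0°) + j·sin(0.0°)) = 48.8 V
Step 2 — Sum components: V_total = 152.2 - j57.93 V.
Step 3 — Convert to polar: |V_total| = 162.8 V, ∠V_total = -20.8°.

V_total = 162.8∠-20.8° V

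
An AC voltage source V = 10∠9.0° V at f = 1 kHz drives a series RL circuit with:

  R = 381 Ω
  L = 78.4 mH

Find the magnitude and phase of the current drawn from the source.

Step 1 — Angular frequency: ω = 2π·f = 2π·1000 = 6283 rad/s.
Step 2 — Component impedances:
  R: Z = R = 381 Ω
  L: Z = jωL = j·6283·0.0784 = 0 + j492.6 Ω
Step 3 — Series combination: Z_total = R + L = 381 + j492.6 Ω = 622.7∠52.3° Ω.
Step 4 — Source phasor: V = 10∠9.0° V = 9.877 + j1.564 V.
Step 5 — Ohm's law: I = V / Z_total = (9.877 + j1.564) / (381 + j492.6) = 0.01169 - j0.01101 A.
Step 6 — Convert to polar: |I| = 0.01606 A, ∠I = -43.3°.

I = 0.01606∠-43.3° A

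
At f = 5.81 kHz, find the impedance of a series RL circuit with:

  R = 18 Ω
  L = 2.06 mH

Step 1 — Angular frequency: ω = 2π·f = 2π·5810 = 3.651e+04 rad/s.
Step 2 — Component impedances:
  R: Z = R = 18 Ω
  L: Z = jωL = j·3.651e+04·0.00206 = 0 + j75.2 Ω
Step 3 — Series combination: Z_total = R + L = 18 + j75.2 Ω = 77.33∠76.5° Ω.

Z = 18 + j75.2 Ω = 77.33∠76.5° Ω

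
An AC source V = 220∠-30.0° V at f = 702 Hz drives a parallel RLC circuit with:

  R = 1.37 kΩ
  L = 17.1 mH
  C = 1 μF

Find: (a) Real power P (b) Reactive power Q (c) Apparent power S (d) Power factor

Step 1 — Angular frequency: ω = 2π·f = 2π·702 = 4411 rad/s.
Step 2 — Component impedances:
  R: Z = R = 1370 Ω
  L: Z = jωL = j·4411·0.0171 = 0 + j75.42 Ω
  C: Z = 1/(jωC) = -j/(ω·C) = 0 - j226.7 Ω
Step 3 — Parallel combination: 1/Z_total = 1/R + 1/L + 1/C; Z_total = 9.262 + j112.3 Ω = 112.6∠85.3° Ω.
Step 4 — Source phasor: V = 220∠-30.0° V = 190.5 - j110 V.
Step 5 — Current: I = V / Z = -0.8342 - j1.766 A = 1.953∠-115.3° A.
Step 6 — Complex power: S = V·I* = 35.33 + j428.2 VA.
Step 7 — Real power: P = Re(S) = 35.33 W.
Step 8 — Reactive power: Q = Im(S) = 428.2 VAR.
Step 9 — Apparent power: |S| = 429.7 VA.
Step 10 — Power factor: PF = P/|S| = 0.08222 (lagging).

(a) P = 35.33 W  (b) Q = 428.2 VAR  (c) S = 429.7 VA  (d) PF = 0.08222 (lagging)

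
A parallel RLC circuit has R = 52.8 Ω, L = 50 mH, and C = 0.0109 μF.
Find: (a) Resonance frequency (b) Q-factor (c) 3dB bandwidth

Step 1 — Resonance: ω₀ = 1/√(LC) = 1/√(0.05·1.09e-08) = 4.284e+04 rad/s.
Step 2 — f₀ = ω₀/(2π) = 6817 Hz.
Step 3 — Parallel Q: Q = R/(ω₀L) = 52.8/(4.284e+04·0.05) = 0.02465.
Step 4 — Bandwidth: Δω = ω₀/Q = 1.738e+06 rad/s; BW = Δω/(2π) = 2.765e+05 Hz.

(a) f₀ = 6817 Hz  (b) Q = 0.02465  (c) BW = 2.765e+05 Hz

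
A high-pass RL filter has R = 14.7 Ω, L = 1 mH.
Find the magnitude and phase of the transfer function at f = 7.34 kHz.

Step 1 — Angular frequency: ω = 2π·7340 = 4.612e+04 rad/s.
Step 2 — Transfer function: H(jω) = jωL/(R + jωL).
Step 3 — Numerator jωL = j·46.12; denominator R + jωL = 14.7 + j46.12.
Step 4 — H = 0.9078 + j0.2893.
Step 5 — Magnitude: |H| = 0.9528 (-0.4 dB); phase: φ = 17.7°.

|H| = 0.9528 (-0.4 dB), φ = 17.7°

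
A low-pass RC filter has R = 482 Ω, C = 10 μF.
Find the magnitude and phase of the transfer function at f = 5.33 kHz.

Step 1 — Angular frequency: ω = 2π·5330 = 3.349e+04 rad/s.
Step 2 — Transfer function: H(jω) = 1/(1 + jωRC).
Step 3 — Denominator: 1 + jωRC = 1 + j·3.349e+04·482·1e-05 = 1 + j161.4.
Step 4 — H = 3.838e-05 - j0.006195.
Step 5 — Magnitude: |H| = 0.006195 (-44.2 dB); phase: φ = -89.6°.

|H| = 0.006195 (-44.2 dB), φ = -89.6°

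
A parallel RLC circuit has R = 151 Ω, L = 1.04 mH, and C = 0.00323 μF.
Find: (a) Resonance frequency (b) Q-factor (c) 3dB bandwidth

Step 1 — Resonance: ω₀ = 1/√(LC) = 1/√(0.00104·3.23e-09) = 5.456e+05 rad/s.
Step 2 — f₀ = ω₀/(2π) = 8.684e+04 Hz.
Step 3 — Parallel Q: Q = R/(ω₀L) = 151/(5.456e+05·0.00104) = 0.2661.
Step 4 — Bandwidth: Δω = ω₀/Q = 2.05e+06 rad/s; BW = Δω/(2π) = 3.263e+05 Hz.

(a) f₀ = 8.684e+04 Hz  (b) Q = 0.2661  (c) BW = 3.263e+05 Hz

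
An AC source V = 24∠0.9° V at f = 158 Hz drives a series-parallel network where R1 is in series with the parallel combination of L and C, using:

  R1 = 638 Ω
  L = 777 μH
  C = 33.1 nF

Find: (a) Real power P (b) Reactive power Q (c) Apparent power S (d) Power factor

Step 1 — Angular frequency: ω = 2π·f = 2π·158 = 992.7 rad/s.
Step 2 — Component impedances:
  R1: Z = R = 638 Ω
  L: Z = jωL = j·992.7·0.000777 = 0 + j0.7714 Ω
  C: Z = 1/(jωC) = -j/(ω·C) = 0 - j3.043e+04 Ω
Step 3 — Parallel branch: L || C = 1/(1/L + 1/C) = 0 + j0.7714 Ω.
Step 4 — Series with R1: Z_total = R1 + (L || C) = 638 + j0.7714 Ω = 638∠0.1° Ω.
Step 5 — Source phasor: V = 24∠0.9° V = 24 + j0.377 V.
Step 6 — Current: I = V / Z = 0.03761 + j0.0005454 A = 0.03762∠0.8° A.
Step 7 — Complex power: S = V·I* = 0.9028 + j0.001092 VA.
Step 8 — Real power: P = Re(S) = 0.9028 W.
Step 9 — Reactive power: Q = Im(S) = 0.001092 VAR.
Step 10 — Apparent power: |S| = 0.9028 VA.
Step 11 — Power factor: PF = P/|S| = 1 (lagging).

(a) P = 0.9028 W  (b) Q = 0.001092 VAR  (c) S = 0.9028 VA  (d) PF = 1 (lagging)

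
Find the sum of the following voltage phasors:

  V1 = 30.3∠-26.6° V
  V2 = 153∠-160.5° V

Step 1 — Convert each phasor to rectangular form:
  V1 = 30.3·(cos(-26.6°) + j·sin(-26.6°)) = 27.09 - j13.57 V
  V2 = 153·(cos(-160.5°) + j·sin(-160.5°)) = -144.2 - j51.07 V
Step 2 — Sum components: V_total = -117.1 - j64.64 V.
Step 3 — Convert to polar: |V_total| = 133.8 V, ∠V_total = -151.1°.

V_total = 133.8∠-151.1° V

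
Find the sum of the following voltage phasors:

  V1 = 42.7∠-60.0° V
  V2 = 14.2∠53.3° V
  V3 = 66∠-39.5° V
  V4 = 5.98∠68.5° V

Step 1 — Convert each phasor to rectangular form:
  V1 = 42.7·(cos(-60.0°) + j·sin(-60.0°)) = 21.35 - j36.98 V
  V2 = 14.2·(cos(53.3°) + j·sin(53.3°)) = 8.486 + j11.39 V
  V3 = 66·(cos(-39.5°) + j·sin(-39.5°)) = 50.93 - j41.98 V
  V4 = 5.98·(cos(68.5°) + j·sin(68.5°)) = 2.192 + j5.564 V
Step 2 — Sum components: V_total = 82.96 - j62.01 V.
Step 3 — Convert to polar: |V_total| = 103.6 V, ∠V_total = -36.8°.

V_total = 103.6∠-36.8° V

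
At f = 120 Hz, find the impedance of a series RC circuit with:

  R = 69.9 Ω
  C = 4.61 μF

Step 1 — Angular frequency: ω = 2π·f = 2π·120 = 754 rad/s.
Step 2 — Component impedances:
  R: Z = R = 69.9 Ω
  C: Z = 1/(jωC) = -j/(ω·C) = 0 - j287.7 Ω
Step 3 — Series combination: Z_total = R + C = 69.9 - j287.7 Ω = 296.1∠-76.3° Ω.

Z = 69.9 - j287.7 Ω = 296.1∠-76.3° Ω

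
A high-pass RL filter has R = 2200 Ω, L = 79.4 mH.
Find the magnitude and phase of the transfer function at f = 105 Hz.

Step 1 — Angular frequency: ω = 2π·105 = 659.7 rad/s.
Step 2 — Transfer function: H(jω) = jωL/(R + jωL).
Step 3 — Numerator jωL = j·52.38; denominator R + jωL = 2200 + j52.38.
Step 4 — H = 0.0005666 + j0.0238.
Step 5 — Magnitude: |H| = 0.0238 (-32.5 dB); phase: φ = 88.6°.

|H| = 0.0238 (-32.5 dB), φ = 88.6°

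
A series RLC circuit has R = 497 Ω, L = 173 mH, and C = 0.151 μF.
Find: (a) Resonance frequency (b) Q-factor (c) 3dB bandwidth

Step 1 — Resonance condition Im(Z)=0 gives ω₀ = 1/√(LC).
Step 2 — ω₀ = 1/√(0.173·1.51e-07) = 6187 rad/s.
Step 3 — f₀ = ω₀/(2π) = 984.7 Hz.
Step 4 — Series Q: Q = ω₀L/R = 6187·0.173/497 = 2.154.
Step 5 — 3dB bandwidth: Δω = ω₀/Q = 2873 rad/s; BW = Δω/(2π) = 457.2 Hz.

(a) f₀ = 984.7 Hz  (b) Q = 2.154  (c) BW = 457.2 Hz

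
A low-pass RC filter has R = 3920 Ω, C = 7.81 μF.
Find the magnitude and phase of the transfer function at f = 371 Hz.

Step 1 — Angular frequency: ω = 2π·371 = 2331 rad/s.
Step 2 — Transfer function: H(jω) = 1/(1 + jωRC).
Step 3 — Denominator: 1 + jωRC = 1 + j·2331·3920·7.81e-06 = 1 + j71.37.
Step 4 — H = 0.0001963 - j0.01401.
Step 5 — Magnitude: |H| = 0.01401 (-37.1 dB); phase: φ = -89.2°.

|H| = 0.01401 (-37.1 dB), φ = -89.2°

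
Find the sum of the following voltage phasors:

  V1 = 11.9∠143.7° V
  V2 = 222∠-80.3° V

Step 1 — Convert each phasor to rectangular form:
  V1 = 11.9·(cos(143.7°) + j·sin(143.7°)) = -9.591 + j7.045 V
  V2 = 222·(cos(-80.3°) + j·sin(-80.3°)) = 37.4 - j218.8 V
Step 2 — Sum components: V_total = 27.81 - j211.8 V.
Step 3 — Convert to polar: |V_total| = 213.6 V, ∠V_total = -82.5°.

V_total = 213.6∠-82.5° V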